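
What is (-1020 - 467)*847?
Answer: -1259489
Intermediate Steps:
(-1020 - 467)*847 = -1487*847 = -1259489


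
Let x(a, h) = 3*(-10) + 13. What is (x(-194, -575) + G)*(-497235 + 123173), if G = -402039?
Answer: 150393871472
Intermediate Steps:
x(a, h) = -17 (x(a, h) = -30 + 13 = -17)
(x(-194, -575) + G)*(-497235 + 123173) = (-17 - 402039)*(-497235 + 123173) = -402056*(-374062) = 150393871472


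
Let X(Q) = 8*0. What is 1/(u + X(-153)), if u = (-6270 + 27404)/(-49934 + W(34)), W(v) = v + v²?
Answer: -24372/10567 ≈ -2.3064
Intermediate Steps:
X(Q) = 0
u = -10567/24372 (u = (-6270 + 27404)/(-49934 + 34*(1 + 34)) = 21134/(-49934 + 34*35) = 21134/(-49934 + 1190) = 21134/(-48744) = 21134*(-1/48744) = -10567/24372 ≈ -0.43357)
1/(u + X(-153)) = 1/(-10567/24372 + 0) = 1/(-10567/24372) = -24372/10567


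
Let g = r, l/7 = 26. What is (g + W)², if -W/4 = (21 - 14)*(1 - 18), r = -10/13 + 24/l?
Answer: 1871254564/8281 ≈ 2.2597e+5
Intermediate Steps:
l = 182 (l = 7*26 = 182)
r = -58/91 (r = -10/13 + 24/182 = -10*1/13 + 24*(1/182) = -10/13 + 12/91 = -58/91 ≈ -0.63736)
W = 476 (W = -4*(21 - 14)*(1 - 18) = -28*(-17) = -4*(-119) = 476)
g = -58/91 ≈ -0.63736
(g + W)² = (-58/91 + 476)² = (43258/91)² = 1871254564/8281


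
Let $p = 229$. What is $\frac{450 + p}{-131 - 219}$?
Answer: $- \frac{97}{50} \approx -1.94$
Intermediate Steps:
$\frac{450 + p}{-131 - 219} = \frac{450 + 229}{-131 - 219} = \frac{679}{-350} = 679 \left(- \frac{1}{350}\right) = - \frac{97}{50}$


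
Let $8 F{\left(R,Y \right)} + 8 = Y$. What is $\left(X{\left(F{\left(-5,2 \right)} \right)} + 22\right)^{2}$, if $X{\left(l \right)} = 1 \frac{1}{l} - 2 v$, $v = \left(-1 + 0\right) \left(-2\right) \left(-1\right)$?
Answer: $\frac{5476}{9} \approx 608.44$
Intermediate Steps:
$F{\left(R,Y \right)} = -1 + \frac{Y}{8}$
$v = -2$ ($v = \left(-1\right) \left(-2\right) \left(-1\right) = 2 \left(-1\right) = -2$)
$X{\left(l \right)} = 4 + \frac{1}{l}$ ($X{\left(l \right)} = 1 \frac{1}{l} - -4 = \frac{1}{l} + 4 = 4 + \frac{1}{l}$)
$\left(X{\left(F{\left(-5,2 \right)} \right)} + 22\right)^{2} = \left(\left(4 + \frac{1}{-1 + \frac{1}{8} \cdot 2}\right) + 22\right)^{2} = \left(\left(4 + \frac{1}{-1 + \frac{1}{4}}\right) + 22\right)^{2} = \left(\left(4 + \frac{1}{- \frac{3}{4}}\right) + 22\right)^{2} = \left(\left(4 - \frac{4}{3}\right) + 22\right)^{2} = \left(\frac{8}{3} + 22\right)^{2} = \left(\frac{74}{3}\right)^{2} = \frac{5476}{9}$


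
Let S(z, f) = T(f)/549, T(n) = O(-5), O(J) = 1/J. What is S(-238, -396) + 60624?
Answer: 166412879/2745 ≈ 60624.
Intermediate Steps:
T(n) = -⅕ (T(n) = 1/(-5) = -⅕)
S(z, f) = -1/2745 (S(z, f) = -⅕/549 = -⅕*1/549 = -1/2745)
S(-238, -396) + 60624 = -1/2745 + 60624 = 166412879/2745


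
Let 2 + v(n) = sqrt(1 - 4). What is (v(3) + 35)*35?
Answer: 1155 + 35*I*sqrt(3) ≈ 1155.0 + 60.622*I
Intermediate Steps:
v(n) = -2 + I*sqrt(3) (v(n) = -2 + sqrt(1 - 4) = -2 + sqrt(-3) = -2 + I*sqrt(3))
(v(3) + 35)*35 = ((-2 + I*sqrt(3)) + 35)*35 = (33 + I*sqrt(3))*35 = 1155 + 35*I*sqrt(3)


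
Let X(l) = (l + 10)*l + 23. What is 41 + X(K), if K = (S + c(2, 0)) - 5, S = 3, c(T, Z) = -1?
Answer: 43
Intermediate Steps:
K = -3 (K = (3 - 1) - 5 = 2 - 5 = -3)
X(l) = 23 + l*(10 + l) (X(l) = (10 + l)*l + 23 = l*(10 + l) + 23 = 23 + l*(10 + l))
41 + X(K) = 41 + (23 + (-3)² + 10*(-3)) = 41 + (23 + 9 - 30) = 41 + 2 = 43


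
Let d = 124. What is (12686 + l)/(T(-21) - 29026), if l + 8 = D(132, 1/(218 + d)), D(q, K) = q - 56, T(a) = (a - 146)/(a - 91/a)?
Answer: -91100/207257 ≈ -0.43955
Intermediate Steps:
T(a) = (-146 + a)/(a - 91/a)
D(q, K) = -56 + q
l = 68 (l = -8 + (-56 + 132) = -8 + 76 = 68)
(12686 + l)/(T(-21) - 29026) = (12686 + 68)/(-21*(-146 - 21)/(-91 + (-21)²) - 29026) = 12754/(-21*(-167)/(-91 + 441) - 29026) = 12754/(-21*(-167)/350 - 29026) = 12754/(-21*1/350*(-167) - 29026) = 12754/(501/50 - 29026) = 12754/(-1450799/50) = 12754*(-50/1450799) = -91100/207257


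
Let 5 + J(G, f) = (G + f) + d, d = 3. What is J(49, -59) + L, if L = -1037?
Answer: -1049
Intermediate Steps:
J(G, f) = -2 + G + f (J(G, f) = -5 + ((G + f) + 3) = -5 + (3 + G + f) = -2 + G + f)
J(49, -59) + L = (-2 + 49 - 59) - 1037 = -12 - 1037 = -1049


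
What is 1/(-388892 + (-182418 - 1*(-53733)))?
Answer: -1/517577 ≈ -1.9321e-6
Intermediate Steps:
1/(-388892 + (-182418 - 1*(-53733))) = 1/(-388892 + (-182418 + 53733)) = 1/(-388892 - 128685) = 1/(-517577) = -1/517577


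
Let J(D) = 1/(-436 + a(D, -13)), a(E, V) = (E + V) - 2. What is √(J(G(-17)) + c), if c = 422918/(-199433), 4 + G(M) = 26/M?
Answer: I*√56884578931167/5176587 ≈ 1.457*I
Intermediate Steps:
G(M) = -4 + 26/M
a(E, V) = -2 + E + V
c = -422918/199433 (c = 422918*(-1/199433) = -422918/199433 ≈ -2.1206)
J(D) = 1/(-451 + D) (J(D) = 1/(-436 + (-2 + D - 13)) = 1/(-436 + (-15 + D)) = 1/(-451 + D))
√(J(G(-17)) + c) = √(1/(-451 + (-4 + 26/(-17))) - 422918/199433) = √(1/(-451 + (-4 + 26*(-1/17))) - 422918/199433) = √(1/(-451 + (-4 - 26/17)) - 422918/199433) = √(1/(-451 - 94/17) - 422918/199433) = √(1/(-7761/17) - 422918/199433) = √(-17/7761 - 422918/199433) = √(-252742843/119061501) = I*√56884578931167/5176587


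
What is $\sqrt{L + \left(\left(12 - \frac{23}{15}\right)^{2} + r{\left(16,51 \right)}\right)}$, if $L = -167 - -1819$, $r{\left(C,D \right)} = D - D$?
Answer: $\frac{\sqrt{396349}}{15} \approx 41.971$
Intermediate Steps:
$r{\left(C,D \right)} = 0$
$L = 1652$ ($L = -167 + 1819 = 1652$)
$\sqrt{L + \left(\left(12 - \frac{23}{15}\right)^{2} + r{\left(16,51 \right)}\right)} = \sqrt{1652 + \left(\left(12 - \frac{23}{15}\right)^{2} + 0\right)} = \sqrt{1652 + \left(\left(\frac{157}{15}\right)^{2} + 0\right)} = \sqrt{1652 + \left(\frac{24649}{225} + 0\right)} = \sqrt{1652 + \frac{24649}{225}} = \sqrt{\frac{396349}{225}} = \frac{\sqrt{396349}}{15}$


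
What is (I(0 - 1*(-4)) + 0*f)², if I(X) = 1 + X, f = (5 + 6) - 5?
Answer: 25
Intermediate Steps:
f = 6 (f = 11 - 5 = 6)
(I(0 - 1*(-4)) + 0*f)² = ((1 + (0 - 1*(-4))) + 0*6)² = ((1 + (0 + 4)) + 0)² = ((1 + 4) + 0)² = (5 + 0)² = 5² = 25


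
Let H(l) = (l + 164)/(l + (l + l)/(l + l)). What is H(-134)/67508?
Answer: -15/4489282 ≈ -3.3413e-6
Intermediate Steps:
H(l) = (164 + l)/(1 + l) (H(l) = (164 + l)/(l + (2*l)/((2*l))) = (164 + l)/(l + (2*l)*(1/(2*l))) = (164 + l)/(l + 1) = (164 + l)/(1 + l))
H(-134)/67508 = ((164 - 134)/(1 - 134))/67508 = (30/(-133))*(1/67508) = -1/133*30*(1/67508) = -30/133*1/67508 = -15/4489282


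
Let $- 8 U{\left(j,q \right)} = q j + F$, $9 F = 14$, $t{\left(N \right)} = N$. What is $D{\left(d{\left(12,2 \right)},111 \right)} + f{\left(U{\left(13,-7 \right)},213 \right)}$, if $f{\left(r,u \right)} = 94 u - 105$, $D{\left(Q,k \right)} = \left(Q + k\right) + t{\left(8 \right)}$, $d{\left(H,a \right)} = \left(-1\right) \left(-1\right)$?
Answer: $20037$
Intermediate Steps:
$F = \frac{14}{9}$ ($F = \frac{1}{9} \cdot 14 = \frac{14}{9} \approx 1.5556$)
$d{\left(H,a \right)} = 1$
$D{\left(Q,k \right)} = 8 + Q + k$ ($D{\left(Q,k \right)} = \left(Q + k\right) + 8 = 8 + Q + k$)
$U{\left(j,q \right)} = - \frac{7}{36} - \frac{j q}{8}$ ($U{\left(j,q \right)} = - \frac{q j + \frac{14}{9}}{8} = - \frac{j q + \frac{14}{9}}{8} = - \frac{\frac{14}{9} + j q}{8} = - \frac{7}{36} - \frac{j q}{8}$)
$f{\left(r,u \right)} = -105 + 94 u$
$D{\left(d{\left(12,2 \right)},111 \right)} + f{\left(U{\left(13,-7 \right)},213 \right)} = \left(8 + 1 + 111\right) + \left(-105 + 94 \cdot 213\right) = 120 + \left(-105 + 20022\right) = 120 + 19917 = 20037$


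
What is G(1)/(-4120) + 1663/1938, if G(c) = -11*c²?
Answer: 3436439/3992280 ≈ 0.86077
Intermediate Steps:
G(1)/(-4120) + 1663/1938 = -11*1²/(-4120) + 1663/1938 = -11*1*(-1/4120) + 1663*(1/1938) = -11*(-1/4120) + 1663/1938 = 11/4120 + 1663/1938 = 3436439/3992280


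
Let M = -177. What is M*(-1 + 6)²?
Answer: -4425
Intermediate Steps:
M*(-1 + 6)² = -177*(-1 + 6)² = -177*5² = -177*25 = -4425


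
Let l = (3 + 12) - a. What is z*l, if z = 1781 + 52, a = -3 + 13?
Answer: 9165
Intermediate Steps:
a = 10
l = 5 (l = (3 + 12) - 1*10 = 15 - 10 = 5)
z = 1833
z*l = 1833*5 = 9165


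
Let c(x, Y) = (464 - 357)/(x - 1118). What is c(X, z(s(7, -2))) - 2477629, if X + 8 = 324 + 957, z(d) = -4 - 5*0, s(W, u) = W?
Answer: -384032388/155 ≈ -2.4776e+6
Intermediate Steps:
z(d) = -4 (z(d) = -4 + 0 = -4)
X = 1273 (X = -8 + (324 + 957) = -8 + 1281 = 1273)
c(x, Y) = 107/(-1118 + x)
c(X, z(s(7, -2))) - 2477629 = 107/(-1118 + 1273) - 2477629 = 107/155 - 2477629 = -384032388/155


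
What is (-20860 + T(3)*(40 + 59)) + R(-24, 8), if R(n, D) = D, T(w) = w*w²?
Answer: -18179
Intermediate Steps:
T(w) = w³
(-20860 + T(3)*(40 + 59)) + R(-24, 8) = (-20860 + 3³*(40 + 59)) + 8 = (-20860 + 27*99) + 8 = (-20860 + 2673) + 8 = -18187 + 8 = -18179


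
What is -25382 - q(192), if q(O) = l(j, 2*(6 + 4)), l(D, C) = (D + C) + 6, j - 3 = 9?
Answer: -25420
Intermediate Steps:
j = 12 (j = 3 + 9 = 12)
l(D, C) = 6 + C + D (l(D, C) = (C + D) + 6 = 6 + C + D)
q(O) = 38 (q(O) = 6 + 2*(6 + 4) + 12 = 6 + 2*10 + 12 = 6 + 20 + 12 = 38)
-25382 - q(192) = -25382 - 1*38 = -25382 - 38 = -25420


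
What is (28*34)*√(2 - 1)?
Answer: 952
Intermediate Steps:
(28*34)*√(2 - 1) = 952*√1 = 952*1 = 952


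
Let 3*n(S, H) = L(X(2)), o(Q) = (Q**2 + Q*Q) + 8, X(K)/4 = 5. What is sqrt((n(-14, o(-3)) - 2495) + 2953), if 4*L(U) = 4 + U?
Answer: 2*sqrt(115) ≈ 21.448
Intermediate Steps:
X(K) = 20 (X(K) = 4*5 = 20)
L(U) = 1 + U/4 (L(U) = (4 + U)/4 = 1 + U/4)
o(Q) = 8 + 2*Q**2 (o(Q) = (Q**2 + Q**2) + 8 = 2*Q**2 + 8 = 8 + 2*Q**2)
n(S, H) = 2 (n(S, H) = (1 + (1/4)*20)/3 = (1 + 5)/3 = (1/3)*6 = 2)
sqrt((n(-14, o(-3)) - 2495) + 2953) = sqrt((2 - 2495) + 2953) = sqrt(-2493 + 2953) = sqrt(460) = 2*sqrt(115)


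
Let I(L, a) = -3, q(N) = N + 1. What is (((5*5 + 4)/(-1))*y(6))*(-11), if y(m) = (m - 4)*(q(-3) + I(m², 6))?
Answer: -3190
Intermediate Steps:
q(N) = 1 + N
y(m) = 20 - 5*m (y(m) = (m - 4)*((1 - 3) - 3) = (-4 + m)*(-2 - 3) = (-4 + m)*(-5) = 20 - 5*m)
(((5*5 + 4)/(-1))*y(6))*(-11) = (((5*5 + 4)/(-1))*(20 - 5*6))*(-11) = (((25 + 4)*(-1))*(20 - 30))*(-11) = ((29*(-1))*(-10))*(-11) = -29*(-10)*(-11) = 290*(-11) = -3190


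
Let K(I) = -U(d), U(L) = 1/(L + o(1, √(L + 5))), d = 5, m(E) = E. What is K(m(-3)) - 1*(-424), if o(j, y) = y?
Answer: 1271/3 + √10/15 ≈ 423.88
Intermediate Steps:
U(L) = 1/(L + √(5 + L)) (U(L) = 1/(L + √(L + 5)) = 1/(L + √(5 + L)))
K(I) = -1/(5 + √10) (K(I) = -1/(5 + √(5 + 5)) = -1/(5 + √10))
K(m(-3)) - 1*(-424) = (-⅓ + √10/15) - 1*(-424) = (-⅓ + √10/15) + 424 = 1271/3 + √10/15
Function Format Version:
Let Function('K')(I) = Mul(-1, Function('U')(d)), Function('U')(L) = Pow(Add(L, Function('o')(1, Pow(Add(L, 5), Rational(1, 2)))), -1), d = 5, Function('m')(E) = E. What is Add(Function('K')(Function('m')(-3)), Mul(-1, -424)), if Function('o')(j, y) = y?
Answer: Add(Rational(1271, 3), Mul(Rational(1, 15), Pow(10, Rational(1, 2)))) ≈ 423.88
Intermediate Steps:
Function('U')(L) = Pow(Add(L, Pow(Add(5, L), Rational(1, 2))), -1) (Function('U')(L) = Pow(Add(L, Pow(Add(L, 5), Rational(1, 2))), -1) = Pow(Add(L, Pow(Add(5, L), Rational(1, 2))), -1))
Function('K')(I) = Mul(-1, Pow(Add(5, Pow(10, Rational(1, 2))), -1)) (Function('K')(I) = Mul(-1, Pow(Add(5, Pow(Add(5, 5), Rational(1, 2))), -1)) = Mul(-1, Pow(Add(5, Pow(10, Rational(1, 2))), -1)))
Add(Function('K')(Function('m')(-3)), Mul(-1, -424)) = Add(Add(Rational(-1, 3), Mul(Rational(1, 15), Pow(10, Rational(1, 2)))), Mul(-1, -424)) = Add(Add(Rational(-1, 3), Mul(Rational(1, 15), Pow(10, Rational(1, 2)))), 424) = Add(Rational(1271, 3), Mul(Rational(1, 15), Pow(10, Rational(1, 2))))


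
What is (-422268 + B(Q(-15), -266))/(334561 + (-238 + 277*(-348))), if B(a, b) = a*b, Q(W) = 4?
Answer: -423332/237927 ≈ -1.7793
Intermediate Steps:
(-422268 + B(Q(-15), -266))/(334561 + (-238 + 277*(-348))) = (-422268 + 4*(-266))/(334561 + (-238 + 277*(-348))) = (-422268 - 1064)/(334561 + (-238 - 96396)) = -423332/(334561 - 96634) = -423332/237927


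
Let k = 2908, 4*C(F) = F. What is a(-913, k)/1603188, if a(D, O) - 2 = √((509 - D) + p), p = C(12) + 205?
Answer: 1/801594 + √1630/1603188 ≈ 2.6431e-5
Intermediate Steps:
C(F) = F/4
p = 208 (p = (¼)*12 + 205 = 3 + 205 = 208)
a(D, O) = 2 + √(717 - D) (a(D, O) = 2 + √((509 - D) + 208) = 2 + √(717 - D))
a(-913, k)/1603188 = (2 + √(717 - 1*(-913)))/1603188 = (2 + √(717 + 913))*(1/1603188) = (2 + √1630)*(1/1603188) = 1/801594 + √1630/1603188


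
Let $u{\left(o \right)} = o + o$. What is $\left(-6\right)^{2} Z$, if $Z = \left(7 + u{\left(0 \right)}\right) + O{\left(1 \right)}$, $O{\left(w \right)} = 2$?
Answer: $324$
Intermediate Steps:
$u{\left(o \right)} = 2 o$
$Z = 9$ ($Z = \left(7 + 2 \cdot 0\right) + 2 = \left(7 + 0\right) + 2 = 7 + 2 = 9$)
$\left(-6\right)^{2} Z = \left(-6\right)^{2} \cdot 9 = 36 \cdot 9 = 324$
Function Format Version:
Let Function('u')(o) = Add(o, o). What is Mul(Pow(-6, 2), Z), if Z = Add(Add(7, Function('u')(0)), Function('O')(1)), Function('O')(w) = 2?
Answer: 324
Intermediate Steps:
Function('u')(o) = Mul(2, o)
Z = 9 (Z = Add(Add(7, Mul(2, 0)), 2) = Add(Add(7, 0), 2) = Add(7, 2) = 9)
Mul(Pow(-6, 2), Z) = Mul(Pow(-6, 2), 9) = Mul(36, 9) = 324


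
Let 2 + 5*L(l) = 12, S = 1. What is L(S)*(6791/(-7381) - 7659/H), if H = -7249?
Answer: 1327840/4864079 ≈ 0.27299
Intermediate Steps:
L(l) = 2 (L(l) = -2/5 + (1/5)*12 = -2/5 + 12/5 = 2)
L(S)*(6791/(-7381) - 7659/H) = 2*(6791/(-7381) - 7659/(-7249)) = 2*(6791*(-1/7381) - 7659*(-1/7249)) = 2*(-6791/7381 + 7659/7249) = 2*(663920/4864079) = 1327840/4864079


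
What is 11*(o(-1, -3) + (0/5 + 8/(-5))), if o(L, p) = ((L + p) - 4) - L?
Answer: -473/5 ≈ -94.600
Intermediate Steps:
o(L, p) = -4 + p (o(L, p) = (-4 + L + p) - L = -4 + p)
11*(o(-1, -3) + (0/5 + 8/(-5))) = 11*((-4 - 3) + (0/5 + 8/(-5))) = 11*(-7 + (0*(⅕) + 8*(-⅕))) = 11*(-7 + (0 - 8/5)) = 11*(-7 - 8/5) = 11*(-43/5) = -473/5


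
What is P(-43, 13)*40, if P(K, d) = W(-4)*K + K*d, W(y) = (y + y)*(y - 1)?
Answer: -91160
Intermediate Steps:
W(y) = 2*y*(-1 + y) (W(y) = (2*y)*(-1 + y) = 2*y*(-1 + y))
P(K, d) = 40*K + K*d (P(K, d) = (2*(-4)*(-1 - 4))*K + K*d = (2*(-4)*(-5))*K + K*d = 40*K + K*d)
P(-43, 13)*40 = -43*(40 + 13)*40 = -43*53*40 = -2279*40 = -91160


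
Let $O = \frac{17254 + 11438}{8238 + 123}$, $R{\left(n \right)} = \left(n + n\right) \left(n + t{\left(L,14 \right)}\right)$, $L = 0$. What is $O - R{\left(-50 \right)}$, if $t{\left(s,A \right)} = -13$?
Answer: $- \frac{5849512}{929} \approx -6296.6$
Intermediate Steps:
$R{\left(n \right)} = 2 n \left(-13 + n\right)$ ($R{\left(n \right)} = \left(n + n\right) \left(n - 13\right) = 2 n \left(-13 + n\right)$)
$O = \frac{3188}{929}$ ($O = \frac{28692}{8361} = 28692 \cdot \frac{1}{8361} = \frac{3188}{929} \approx 3.4316$)
$O - R{\left(-50 \right)} = \frac{3188}{929} - 2 \left(-50\right) \left(-13 - 50\right) = \frac{3188}{929} - 2 \left(-50\right) \left(-63\right) = \frac{3188}{929} - 6300 = - \frac{5849512}{929}$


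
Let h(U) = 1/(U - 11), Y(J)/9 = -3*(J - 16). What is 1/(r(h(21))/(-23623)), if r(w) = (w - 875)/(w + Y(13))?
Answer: 19158253/8749 ≈ 2189.8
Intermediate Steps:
Y(J) = 432 - 27*J (Y(J) = 9*(-3*(J - 16)) = 9*(-3*(-16 + J)) = 9*(48 - 3*J) = 432 - 27*J)
h(U) = 1/(-11 + U)
r(w) = (-875 + w)/(81 + w) (r(w) = (w - 875)/(w + (432 - 27*13)) = (-875 + w)/(w + (432 - 351)) = (-875 + w)/(w + 81) = (-875 + w)/(81 + w))
1/(r(h(21))/(-23623)) = 1/(((-875 + 1/(-11 + 21))/(81 + 1/(-11 + 21)))/(-23623)) = 1/(((-875 + 1/10)/(81 + 1/10))*(-1/23623)) = 1/((-8749/10/(811/10))*(-1/23623)) = 1/(((10/811)*(-8749/10))*(-1/23623)) = 1/(-8749/811*(-1/23623)) = 1/(8749/19158253) = 19158253/8749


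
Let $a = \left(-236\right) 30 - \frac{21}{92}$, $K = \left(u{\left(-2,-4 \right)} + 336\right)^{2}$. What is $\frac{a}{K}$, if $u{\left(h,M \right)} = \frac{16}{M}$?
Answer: $- \frac{651381}{10140608} \approx -0.064235$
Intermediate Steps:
$K = 110224$ ($K = \left(\frac{16}{-4} + 336\right)^{2} = \left(16 \left(- \frac{1}{4}\right) + 336\right)^{2} = \left(-4 + 336\right)^{2} = 332^{2} = 110224$)
$a = - \frac{651381}{92}$ ($a = -7080 - \frac{21}{92} = - \frac{651381}{92} \approx -7080.2$)
$\frac{a}{K} = - \frac{651381}{92 \cdot 110224} = \left(- \frac{651381}{92}\right) \frac{1}{110224} = - \frac{651381}{10140608}$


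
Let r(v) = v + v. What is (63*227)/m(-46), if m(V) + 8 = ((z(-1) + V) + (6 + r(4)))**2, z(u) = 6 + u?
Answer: 2043/103 ≈ 19.835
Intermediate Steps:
r(v) = 2*v
m(V) = -8 + (19 + V)**2 (m(V) = -8 + (((6 - 1) + V) + (6 + 2*4))**2 = -8 + ((5 + V) + (6 + 8))**2 = -8 + ((5 + V) + 14)**2 = -8 + (19 + V)**2)
(63*227)/m(-46) = (63*227)/(-8 + (19 - 46)**2) = 14301/(-8 + (-27)**2) = 14301/(-8 + 729) = 14301/721 = 14301*(1/721) = 2043/103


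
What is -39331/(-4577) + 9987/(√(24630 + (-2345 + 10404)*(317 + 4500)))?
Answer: 39331/4577 + 9987*√38844833/38844833 ≈ 10.196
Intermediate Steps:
-39331/(-4577) + 9987/(√(24630 + (-2345 + 10404)*(317 + 4500))) = -39331*(-1/4577) + 9987/(√(24630 + 8059*4817)) = 39331/4577 + 9987/(√(24630 + 38820203)) = 39331/4577 + 9987/(√38844833) = 39331/4577 + 9987*(√38844833/38844833) = 39331/4577 + 9987*√38844833/38844833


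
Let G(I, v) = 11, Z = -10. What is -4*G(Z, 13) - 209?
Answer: -253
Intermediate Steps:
-4*G(Z, 13) - 209 = -4*11 - 209 = -44 - 209 = -253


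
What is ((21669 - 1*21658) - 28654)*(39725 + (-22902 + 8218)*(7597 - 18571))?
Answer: -4616734336063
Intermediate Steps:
((21669 - 1*21658) - 28654)*(39725 + (-22902 + 8218)*(7597 - 18571)) = ((21669 - 21658) - 28654)*(39725 - 14684*(-10974)) = (11 - 28654)*(39725 + 161142216) = -28643*161181941 = -4616734336063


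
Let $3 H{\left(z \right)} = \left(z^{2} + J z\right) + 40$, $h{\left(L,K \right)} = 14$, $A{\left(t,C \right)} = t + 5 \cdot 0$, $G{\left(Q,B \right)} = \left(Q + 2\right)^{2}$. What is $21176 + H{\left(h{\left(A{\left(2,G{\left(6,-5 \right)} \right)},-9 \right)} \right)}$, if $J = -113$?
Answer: $\frac{62182}{3} \approx 20727.0$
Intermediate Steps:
$G{\left(Q,B \right)} = \left(2 + Q\right)^{2}$
$A{\left(t,C \right)} = t$ ($A{\left(t,C \right)} = t + 0 = t$)
$H{\left(z \right)} = \frac{40}{3} - \frac{113 z}{3} + \frac{z^{2}}{3}$ ($H{\left(z \right)} = \frac{\left(z^{2} - 113 z\right) + 40}{3} = \frac{40 + z^{2} - 113 z}{3} = \frac{40}{3} - \frac{113 z}{3} + \frac{z^{2}}{3}$)
$21176 + H{\left(h{\left(A{\left(2,G{\left(6,-5 \right)} \right)},-9 \right)} \right)} = 21176 + \left(\frac{40}{3} - \frac{1582}{3} + \frac{14^{2}}{3}\right) = 21176 + \left(\frac{40}{3} - \frac{1582}{3} + \frac{1}{3} \cdot 196\right) = 21176 + \left(\frac{40}{3} - \frac{1582}{3} + \frac{196}{3}\right) = 21176 - \frac{1346}{3} = \frac{62182}{3}$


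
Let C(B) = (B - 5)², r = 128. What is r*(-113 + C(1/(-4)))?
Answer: -10936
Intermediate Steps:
C(B) = (-5 + B)²
r*(-113 + C(1/(-4))) = 128*(-113 + (-5 + 1/(-4))²) = 128*(-113 + (-5 - ¼)²) = 128*(-113 + (-21/4)²) = 128*(-113 + 441/16) = 128*(-1367/16) = -10936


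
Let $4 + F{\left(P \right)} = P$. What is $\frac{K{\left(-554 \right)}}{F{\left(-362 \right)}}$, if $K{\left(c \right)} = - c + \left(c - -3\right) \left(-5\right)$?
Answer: $- \frac{1103}{122} \approx -9.041$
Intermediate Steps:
$F{\left(P \right)} = -4 + P$
$K{\left(c \right)} = -15 - 6 c$ ($K{\left(c \right)} = - c + \left(c + 3\right) \left(-5\right) = - c + \left(3 + c\right) \left(-5\right) = - c - \left(15 + 5 c\right) = -15 - 6 c$)
$\frac{K{\left(-554 \right)}}{F{\left(-362 \right)}} = \frac{-15 - -3324}{-4 - 362} = \frac{-15 + 3324}{-366} = 3309 \left(- \frac{1}{366}\right) = - \frac{1103}{122}$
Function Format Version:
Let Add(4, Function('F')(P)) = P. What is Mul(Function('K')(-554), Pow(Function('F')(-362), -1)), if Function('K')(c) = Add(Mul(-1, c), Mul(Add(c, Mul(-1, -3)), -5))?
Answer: Rational(-1103, 122) ≈ -9.0410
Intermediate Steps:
Function('F')(P) = Add(-4, P)
Function('K')(c) = Add(-15, Mul(-6, c)) (Function('K')(c) = Add(Mul(-1, c), Mul(Add(c, 3), -5)) = Add(Mul(-1, c), Mul(Add(3, c), -5)) = Add(Mul(-1, c), Add(-15, Mul(-5, c))) = Add(-15, Mul(-6, c)))
Mul(Function('K')(-554), Pow(Function('F')(-362), -1)) = Mul(Add(-15, Mul(-6, -554)), Pow(Add(-4, -362), -1)) = Mul(Add(-15, 3324), Pow(-366, -1)) = Mul(3309, Rational(-1, 366)) = Rational(-1103, 122)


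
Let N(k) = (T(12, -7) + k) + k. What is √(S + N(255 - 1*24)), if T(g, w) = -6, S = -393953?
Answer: I*√393497 ≈ 627.29*I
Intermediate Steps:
N(k) = -6 + 2*k (N(k) = (-6 + k) + k = -6 + 2*k)
√(S + N(255 - 1*24)) = √(-393953 + (-6 + 2*(255 - 1*24))) = √(-393953 + (-6 + 2*(255 - 24))) = √(-393953 + (-6 + 2*231)) = √(-393953 + (-6 + 462)) = √(-393953 + 456) = √(-393497) = I*√393497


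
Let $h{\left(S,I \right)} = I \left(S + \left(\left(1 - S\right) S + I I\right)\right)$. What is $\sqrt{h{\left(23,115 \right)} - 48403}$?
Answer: $\sqrt{1416927} \approx 1190.3$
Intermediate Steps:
$h{\left(S,I \right)} = I \left(S + I^{2} + S \left(1 - S\right)\right)$ ($h{\left(S,I \right)} = I \left(S + \left(S \left(1 - S\right) + I^{2}\right)\right) = I \left(S + \left(I^{2} + S \left(1 - S\right)\right)\right) = I \left(S + I^{2} + S \left(1 - S\right)\right)$)
$\sqrt{h{\left(23,115 \right)} - 48403} = \sqrt{115 \left(115^{2} - 23^{2} + 2 \cdot 23\right) - 48403} = \sqrt{115 \left(13225 - 529 + 46\right) - 48403} = \sqrt{115 \cdot 12742 - 48403} = \sqrt{1465330 - 48403} = \sqrt{1416927}$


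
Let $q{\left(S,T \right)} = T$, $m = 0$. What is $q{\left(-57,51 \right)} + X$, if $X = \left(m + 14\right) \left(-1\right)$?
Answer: $37$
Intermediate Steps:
$X = -14$ ($X = \left(0 + 14\right) \left(-1\right) = 14 \left(-1\right) = -14$)
$q{\left(-57,51 \right)} + X = 51 - 14 = 37$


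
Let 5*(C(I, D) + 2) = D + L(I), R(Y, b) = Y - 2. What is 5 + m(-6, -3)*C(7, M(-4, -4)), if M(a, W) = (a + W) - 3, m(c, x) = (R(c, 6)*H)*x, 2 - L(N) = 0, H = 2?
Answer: -887/5 ≈ -177.40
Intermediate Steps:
L(N) = 2 (L(N) = 2 - 1*0 = 2 + 0 = 2)
R(Y, b) = -2 + Y
m(c, x) = x*(-4 + 2*c) (m(c, x) = ((-2 + c)*2)*x = (-4 + 2*c)*x = x*(-4 + 2*c))
M(a, W) = -3 + W + a (M(a, W) = (W + a) - 3 = -3 + W + a)
C(I, D) = -8/5 + D/5 (C(I, D) = -2 + (D + 2)/5 = -2 + (2 + D)/5 = -2 + (2/5 + D/5) = -8/5 + D/5)
5 + m(-6, -3)*C(7, M(-4, -4)) = 5 + (2*(-3)*(-2 - 6))*(-8/5 + (-3 - 4 - 4)/5) = 5 + (2*(-3)*(-8))*(-8/5 + (1/5)*(-11)) = 5 + 48*(-8/5 - 11/5) = 5 + 48*(-19/5) = 5 - 912/5 = -887/5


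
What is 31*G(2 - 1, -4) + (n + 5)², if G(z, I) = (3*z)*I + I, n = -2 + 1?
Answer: -480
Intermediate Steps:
n = -1
G(z, I) = I + 3*I*z (G(z, I) = 3*I*z + I = I + 3*I*z)
31*G(2 - 1, -4) + (n + 5)² = 31*(-4*(1 + 3*(2 - 1))) + (-1 + 5)² = 31*(-4*(1 + 3*1)) + 4² = 31*(-4*(1 + 3)) + 16 = 31*(-4*4) + 16 = 31*(-16) + 16 = -496 + 16 = -480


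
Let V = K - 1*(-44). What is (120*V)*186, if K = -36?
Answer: 178560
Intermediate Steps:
V = 8 (V = -36 - 1*(-44) = -36 + 44 = 8)
(120*V)*186 = (120*8)*186 = 960*186 = 178560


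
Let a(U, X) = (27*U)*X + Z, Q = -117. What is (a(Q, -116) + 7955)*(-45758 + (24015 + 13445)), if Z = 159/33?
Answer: -34174831716/11 ≈ -3.1068e+9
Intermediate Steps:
Z = 53/11 (Z = 159*(1/33) = 53/11 ≈ 4.8182)
a(U, X) = 53/11 + 27*U*X (a(U, X) = (27*U)*X + 53/11 = 27*U*X + 53/11 = 53/11 + 27*U*X)
(a(Q, -116) + 7955)*(-45758 + (24015 + 13445)) = ((53/11 + 27*(-117)*(-116)) + 7955)*(-45758 + (24015 + 13445)) = ((53/11 + 366444) + 7955)*(-45758 + 37460) = (4030937/11 + 7955)*(-8298) = (4118442/11)*(-8298) = -34174831716/11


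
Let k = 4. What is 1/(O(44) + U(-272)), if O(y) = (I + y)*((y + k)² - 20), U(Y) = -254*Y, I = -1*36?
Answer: 1/87360 ≈ 1.1447e-5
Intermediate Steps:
I = -36
O(y) = (-36 + y)*(-20 + (4 + y)²) (O(y) = (-36 + y)*((y + 4)² - 20) = (-36 + y)*((4 + y)² - 20) = (-36 + y)*(-20 + (4 + y)²))
1/(O(44) + U(-272)) = 1/((144 + 44³ - 292*44 - 28*44²) - 254*(-272)) = 1/((144 + 85184 - 12848 - 28*1936) + 69088) = 1/((144 + 85184 - 12848 - 54208) + 69088) = 1/(18272 + 69088) = 1/87360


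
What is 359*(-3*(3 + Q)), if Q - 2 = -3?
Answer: -2154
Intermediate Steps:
Q = -1 (Q = 2 - 3 = -1)
359*(-3*(3 + Q)) = 359*(-3*(3 - 1)) = 359*(-3*2) = 359*(-6) = -2154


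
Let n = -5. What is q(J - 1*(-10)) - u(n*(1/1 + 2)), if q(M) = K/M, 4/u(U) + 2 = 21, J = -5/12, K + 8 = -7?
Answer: -776/437 ≈ -1.7757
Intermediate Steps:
K = -15 (K = -8 - 7 = -15)
J = -5/12 (J = -5*1/12 = -5/12 ≈ -0.41667)
u(U) = 4/19 (u(U) = 4/(-2 + 21) = 4/19)
q(M) = -15/M
q(J - 1*(-10)) - u(n*(1/1 + 2)) = -15/(-5/12 - 1*(-10)) - 1*4/19 = -15/(-5/12 + 10) - 4/19 = -15/115/12 - 4/19 = -15*12/115 - 4/19 = -36/23 - 4/19 = -776/437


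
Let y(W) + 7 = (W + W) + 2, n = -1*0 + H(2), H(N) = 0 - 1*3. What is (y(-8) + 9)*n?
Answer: 36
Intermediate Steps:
H(N) = -3 (H(N) = 0 - 3 = -3)
n = -3 (n = -1*0 - 3 = 0 - 3 = -3)
y(W) = -5 + 2*W (y(W) = -7 + ((W + W) + 2) = -7 + (2*W + 2) = -7 + (2 + 2*W) = -5 + 2*W)
(y(-8) + 9)*n = ((-5 + 2*(-8)) + 9)*(-3) = ((-5 - 16) + 9)*(-3) = (-21 + 9)*(-3) = -12*(-3) = 36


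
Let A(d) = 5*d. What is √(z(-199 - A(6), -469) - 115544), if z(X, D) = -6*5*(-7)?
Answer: I*√115334 ≈ 339.61*I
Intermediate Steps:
z(X, D) = 210 (z(X, D) = -30*(-7) = -1*(-210) = 210)
√(z(-199 - A(6), -469) - 115544) = √(210 - 115544) = √(-115334) = I*√115334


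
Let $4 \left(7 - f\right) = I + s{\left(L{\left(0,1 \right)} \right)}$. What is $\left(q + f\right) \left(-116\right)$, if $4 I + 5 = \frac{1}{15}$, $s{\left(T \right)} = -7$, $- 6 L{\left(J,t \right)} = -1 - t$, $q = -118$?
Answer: $\frac{379117}{30} \approx 12637.0$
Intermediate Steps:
$L{\left(J,t \right)} = \frac{1}{6} + \frac{t}{6}$ ($L{\left(J,t \right)} = - \frac{-1 - t}{6} = \frac{1}{6} + \frac{t}{6}$)
$I = - \frac{37}{30}$ ($I = - \frac{5}{4} + \frac{1}{4 \cdot 15} = - \frac{5}{4} + \frac{1}{4} \cdot \frac{1}{15} = - \frac{5}{4} + \frac{1}{60} = - \frac{37}{30} \approx -1.2333$)
$f = \frac{1087}{120}$ ($f = 7 - \frac{- \frac{37}{30} - 7}{4} = 7 - - \frac{247}{120} = 7 + \frac{247}{120} = \frac{1087}{120} \approx 9.0583$)
$\left(q + f\right) \left(-116\right) = \left(-118 + \frac{1087}{120}\right) \left(-116\right) = \left(- \frac{13073}{120}\right) \left(-116\right) = \frac{379117}{30}$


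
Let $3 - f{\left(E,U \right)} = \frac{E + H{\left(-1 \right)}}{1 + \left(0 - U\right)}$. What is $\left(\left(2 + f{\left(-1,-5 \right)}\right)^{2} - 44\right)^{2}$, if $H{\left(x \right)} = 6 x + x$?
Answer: $\frac{1225}{81} \approx 15.123$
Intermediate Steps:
$H{\left(x \right)} = 7 x$
$f{\left(E,U \right)} = 3 - \frac{-7 + E}{1 - U}$ ($f{\left(E,U \right)} = 3 - \frac{E + 7 \left(-1\right)}{1 + \left(0 - U\right)} = 3 - \frac{E - 7}{1 - U} = 3 - \frac{-7 + E}{1 - U}$)
$\left(\left(2 + f{\left(-1,-5 \right)}\right)^{2} - 44\right)^{2} = \left(\left(2 + \frac{-10 - 1 + 3 \left(-5\right)}{-1 - 5}\right)^{2} - 44\right)^{2} = \left(\left(2 + \frac{-10 - 1 - 15}{-6}\right)^{2} - 44\right)^{2} = \left(\left(2 - - \frac{13}{3}\right)^{2} - 44\right)^{2} = \left(\left(2 + \frac{13}{3}\right)^{2} - 44\right)^{2} = \left(\left(\frac{19}{3}\right)^{2} - 44\right)^{2} = \left(\frac{361}{9} - 44\right)^{2} = \left(- \frac{35}{9}\right)^{2} = \frac{1225}{81}$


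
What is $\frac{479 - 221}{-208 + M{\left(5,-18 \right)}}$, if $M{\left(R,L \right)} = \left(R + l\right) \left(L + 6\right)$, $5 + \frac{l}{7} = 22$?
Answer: $- \frac{129}{848} \approx -0.15212$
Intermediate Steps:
$l = 119$ ($l = -35 + 7 \cdot 22 = -35 + 154 = 119$)
$M{\left(R,L \right)} = \left(6 + L\right) \left(119 + R\right)$ ($M{\left(R,L \right)} = \left(R + 119\right) \left(L + 6\right) = \left(119 + R\right) \left(6 + L\right) = \left(6 + L\right) \left(119 + R\right)$)
$\frac{479 - 221}{-208 + M{\left(5,-18 \right)}} = \frac{479 - 221}{-208 + \left(714 + 6 \cdot 5 + 119 \left(-18\right) - 90\right)} = \frac{258}{-208 + \left(714 + 30 - 2142 - 90\right)} = \frac{258}{-208 - 1488} = \frac{258}{-1696} = 258 \left(- \frac{1}{1696}\right) = - \frac{129}{848}$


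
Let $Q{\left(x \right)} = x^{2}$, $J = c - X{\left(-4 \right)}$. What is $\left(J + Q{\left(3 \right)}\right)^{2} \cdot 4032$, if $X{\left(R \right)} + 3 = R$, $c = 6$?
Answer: $1951488$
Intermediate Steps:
$X{\left(R \right)} = -3 + R$
$J = 13$ ($J = 6 - \left(-3 - 4\right) = 6 - -7 = 6 + 7 = 13$)
$\left(J + Q{\left(3 \right)}\right)^{2} \cdot 4032 = \left(13 + 3^{2}\right)^{2} \cdot 4032 = \left(13 + 9\right)^{2} \cdot 4032 = 22^{2} \cdot 4032 = 484 \cdot 4032 = 1951488$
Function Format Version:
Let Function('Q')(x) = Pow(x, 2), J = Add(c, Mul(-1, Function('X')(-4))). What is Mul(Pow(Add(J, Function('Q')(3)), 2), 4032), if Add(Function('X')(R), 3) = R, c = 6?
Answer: 1951488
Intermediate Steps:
Function('X')(R) = Add(-3, R)
J = 13 (J = Add(6, Mul(-1, Add(-3, -4))) = Add(6, Mul(-1, -7)) = Add(6, 7) = 13)
Mul(Pow(Add(J, Function('Q')(3)), 2), 4032) = Mul(Pow(Add(13, Pow(3, 2)), 2), 4032) = Mul(Pow(Add(13, 9), 2), 4032) = Mul(Pow(22, 2), 4032) = Mul(484, 4032) = 1951488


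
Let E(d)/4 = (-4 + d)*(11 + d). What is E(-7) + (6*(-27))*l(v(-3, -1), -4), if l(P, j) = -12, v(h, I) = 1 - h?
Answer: 1768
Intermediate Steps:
E(d) = 4*(-4 + d)*(11 + d) (E(d) = 4*((-4 + d)*(11 + d)) = 4*(-4 + d)*(11 + d))
E(-7) + (6*(-27))*l(v(-3, -1), -4) = (-176 + 4*(-7)**2 + 28*(-7)) + (6*(-27))*(-12) = (-176 + 4*49 - 196) - 162*(-12) = (-176 + 196 - 196) + 1944 = -176 + 1944 = 1768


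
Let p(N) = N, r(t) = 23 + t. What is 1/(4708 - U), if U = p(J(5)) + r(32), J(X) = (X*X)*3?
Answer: 1/4578 ≈ 0.00021844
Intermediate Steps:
J(X) = 3*X² (J(X) = X²*3 = 3*X²)
U = 130 (U = 3*5² + (23 + 32) = 3*25 + 55 = 75 + 55 = 130)
1/(4708 - U) = 1/(4708 - 1*130) = 1/(4708 - 130) = 1/4578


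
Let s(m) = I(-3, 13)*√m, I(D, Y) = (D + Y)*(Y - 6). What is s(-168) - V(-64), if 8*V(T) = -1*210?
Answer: 105/4 + 140*I*√42 ≈ 26.25 + 907.3*I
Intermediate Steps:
I(D, Y) = (-6 + Y)*(D + Y) (I(D, Y) = (D + Y)*(-6 + Y) = (-6 + Y)*(D + Y))
s(m) = 70*√m (s(m) = (13² - 6*(-3) - 6*13 - 3*13)*√m = (169 + 18 - 78 - 39)*√m = 70*√m)
V(T) = -105/4 (V(T) = (-1*210)/8 = (⅛)*(-210) = -105/4)
s(-168) - V(-64) = 70*√(-168) - 1*(-105/4) = 70*(2*I*√42) + 105/4 = 140*I*√42 + 105/4 = 105/4 + 140*I*√42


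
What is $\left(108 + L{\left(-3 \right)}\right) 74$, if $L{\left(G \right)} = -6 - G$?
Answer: $7770$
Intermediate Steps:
$\left(108 + L{\left(-3 \right)}\right) 74 = \left(108 - 3\right) 74 = 105 \cdot 74 = 7770$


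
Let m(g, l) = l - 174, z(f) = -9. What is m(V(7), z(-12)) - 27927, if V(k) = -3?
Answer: -28110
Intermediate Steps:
m(g, l) = -174 + l
m(V(7), z(-12)) - 27927 = (-174 - 9) - 27927 = -183 - 27927 = -28110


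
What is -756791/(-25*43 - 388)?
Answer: 108113/209 ≈ 517.29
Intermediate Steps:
-756791/(-25*43 - 388) = -756791/(-1075 - 388) = -756791/(-1463) = -756791*(-1/1463) = 108113/209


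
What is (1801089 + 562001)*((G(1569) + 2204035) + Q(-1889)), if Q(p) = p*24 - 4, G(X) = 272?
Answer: 5101833328030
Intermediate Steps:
Q(p) = -4 + 24*p (Q(p) = 24*p - 4 = -4 + 24*p)
(1801089 + 562001)*((G(1569) + 2204035) + Q(-1889)) = (1801089 + 562001)*((272 + 2204035) + (-4 + 24*(-1889))) = 2363090*(2204307 + (-4 - 45336)) = 2363090*(2204307 - 45340) = 2363090*2158967 = 5101833328030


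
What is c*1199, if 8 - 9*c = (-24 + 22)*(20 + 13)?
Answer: 88726/9 ≈ 9858.4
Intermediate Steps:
c = 74/9 (c = 8/9 - (-24 + 22)*(20 + 13)/9 = 8/9 - (-2)*33/9 = 8/9 - ⅑*(-66) = 8/9 + 22/3 = 74/9 ≈ 8.2222)
c*1199 = (74/9)*1199 = 88726/9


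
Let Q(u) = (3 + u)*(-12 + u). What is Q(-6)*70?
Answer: 3780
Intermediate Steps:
Q(u) = (-12 + u)*(3 + u)
Q(-6)*70 = (-36 + (-6)**2 - 9*(-6))*70 = (-36 + 36 + 54)*70 = 54*70 = 3780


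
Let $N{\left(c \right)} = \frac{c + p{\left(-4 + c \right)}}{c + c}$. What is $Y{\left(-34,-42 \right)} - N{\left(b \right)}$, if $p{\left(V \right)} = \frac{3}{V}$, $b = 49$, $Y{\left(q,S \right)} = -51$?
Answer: $- \frac{37853}{735} \approx -51.501$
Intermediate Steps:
$N{\left(c \right)} = \frac{c + \frac{3}{-4 + c}}{2 c}$ ($N{\left(c \right)} = \frac{c + \frac{3}{-4 + c}}{c + c} = \frac{c + \frac{3}{-4 + c}}{2 c}$)
$Y{\left(-34,-42 \right)} - N{\left(b \right)} = -51 - \frac{3 + 49 \left(-4 + 49\right)}{2 \cdot 49 \left(-4 + 49\right)} = -51 - \frac{1}{2} \cdot \frac{1}{49} \cdot \frac{1}{45} \left(3 + 49 \cdot 45\right) = -51 - \frac{1}{2} \cdot \frac{1}{49} \cdot \frac{1}{45} \left(3 + 2205\right) = -51 - \frac{1}{2} \cdot \frac{1}{49} \cdot \frac{1}{45} \cdot 2208 = -51 - \frac{368}{735} = - \frac{37853}{735}$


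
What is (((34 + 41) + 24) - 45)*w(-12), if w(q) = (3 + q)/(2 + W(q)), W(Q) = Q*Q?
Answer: -243/73 ≈ -3.3288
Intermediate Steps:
W(Q) = Q²
w(q) = (3 + q)/(2 + q²)
(((34 + 41) + 24) - 45)*w(-12) = (((34 + 41) + 24) - 45)*((3 - 12)/(2 + (-12)²)) = ((75 + 24) - 45)*(-9/(2 + 144)) = (99 - 45)*(-9/146) = 54*((1/146)*(-9)) = 54*(-9/146) = -243/73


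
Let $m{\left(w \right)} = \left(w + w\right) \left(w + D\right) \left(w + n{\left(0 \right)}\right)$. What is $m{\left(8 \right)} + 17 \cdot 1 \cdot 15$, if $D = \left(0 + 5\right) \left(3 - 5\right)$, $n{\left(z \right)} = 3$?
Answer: $-97$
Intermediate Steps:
$D = -10$ ($D = 5 \left(-2\right) = -10$)
$m{\left(w \right)} = 2 w \left(-10 + w\right) \left(3 + w\right)$ ($m{\left(w \right)} = \left(w + w\right) \left(w - 10\right) \left(w + 3\right) = 2 w \left(-10 + w\right) \left(3 + w\right)$)
$m{\left(8 \right)} + 17 \cdot 1 \cdot 15 = 2 \cdot 8 \left(-30 + 8^{2} - 56\right) + 17 \cdot 1 \cdot 15 = 2 \cdot 8 \left(-30 + 64 - 56\right) + 17 \cdot 15 = 2 \cdot 8 \left(-22\right) + 255 = -352 + 255 = -97$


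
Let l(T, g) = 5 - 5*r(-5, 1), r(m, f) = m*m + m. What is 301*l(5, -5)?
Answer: -28595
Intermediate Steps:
r(m, f) = m + m² (r(m, f) = m² + m = m + m²)
l(T, g) = -95 (l(T, g) = 5 - (-25)*(1 - 5) = 5 - (-25)*(-4) = 5 - 5*20 = 5 - 100 = -95)
301*l(5, -5) = 301*(-95) = -28595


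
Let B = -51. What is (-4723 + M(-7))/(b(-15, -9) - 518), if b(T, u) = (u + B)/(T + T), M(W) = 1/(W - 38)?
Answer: 53134/5805 ≈ 9.1531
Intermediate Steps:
M(W) = 1/(-38 + W)
b(T, u) = (-51 + u)/(2*T) (b(T, u) = (u - 51)/(T + T) = (-51 + u)/((2*T)) = (-51 + u)*(1/(2*T)) = (-51 + u)/(2*T))
(-4723 + M(-7))/(b(-15, -9) - 518) = (-4723 + 1/(-38 - 7))/((1/2)*(-51 - 9)/(-15) - 518) = (-4723 + 1/(-45))/((1/2)*(-1/15)*(-60) - 518) = (-4723 - 1/45)/(2 - 518) = -212536/45/(-516) = -212536/45*(-1/516) = 53134/5805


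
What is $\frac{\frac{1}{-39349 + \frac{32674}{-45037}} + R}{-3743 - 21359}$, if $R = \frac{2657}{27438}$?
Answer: $- \frac{4707482635453}{1220595986661940812} \approx -3.8567 \cdot 10^{-6}$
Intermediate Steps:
$R = \frac{2657}{27438}$ ($R = 2657 \cdot \frac{1}{27438} = \frac{2657}{27438} \approx 0.096836$)
$\frac{\frac{1}{-39349 + \frac{32674}{-45037}} + R}{-3743 - 21359} = \frac{\frac{1}{-39349 + \frac{32674}{-45037}} + \frac{2657}{27438}}{-3743 - 21359} = \frac{\frac{1}{-39349 + 32674 \left(- \frac{1}{45037}\right)} + \frac{2657}{27438}}{-25102} = \left(\frac{1}{-39349 - \frac{32674}{45037}} + \frac{2657}{27438}\right) \left(- \frac{1}{25102}\right) = \left(\frac{1}{- \frac{1772193587}{45037}} + \frac{2657}{27438}\right) \left(- \frac{1}{25102}\right) = \left(- \frac{45037}{1772193587} + \frac{2657}{27438}\right) \left(- \frac{1}{25102}\right) = \frac{4707482635453}{48625447640106} \left(- \frac{1}{25102}\right) = - \frac{4707482635453}{1220595986661940812}$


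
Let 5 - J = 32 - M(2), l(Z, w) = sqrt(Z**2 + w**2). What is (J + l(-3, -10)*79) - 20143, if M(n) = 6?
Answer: -20164 + 79*sqrt(109) ≈ -19339.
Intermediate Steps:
J = -21 (J = 5 - (32 - 1*6) = 5 - (32 - 6) = 5 - 1*26 = 5 - 26 = -21)
(J + l(-3, -10)*79) - 20143 = (-21 + sqrt((-3)**2 + (-10)**2)*79) - 20143 = (-21 + sqrt(9 + 100)*79) - 20143 = (-21 + sqrt(109)*79) - 20143 = (-21 + 79*sqrt(109)) - 20143 = -20164 + 79*sqrt(109)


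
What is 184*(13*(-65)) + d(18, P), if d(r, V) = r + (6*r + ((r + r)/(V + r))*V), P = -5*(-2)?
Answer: -1087388/7 ≈ -1.5534e+5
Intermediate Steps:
P = 10
d(r, V) = 7*r + 2*V*r/(V + r) (d(r, V) = r + (6*r + ((2*r)/(V + r))*V) = r + (6*r + (2*r/(V + r))*V) = r + (6*r + 2*V*r/(V + r)) = 7*r + 2*V*r/(V + r))
184*(13*(-65)) + d(18, P) = 184*(13*(-65)) + 18*(7*18 + 9*10)/(10 + 18) = 184*(-845) + 18*(126 + 90)/28 = -155480 + 18*(1/28)*216 = -155480 + 972/7 = -1087388/7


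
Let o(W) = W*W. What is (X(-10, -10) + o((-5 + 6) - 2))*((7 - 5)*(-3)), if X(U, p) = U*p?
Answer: -606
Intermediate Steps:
o(W) = W²
(X(-10, -10) + o((-5 + 6) - 2))*((7 - 5)*(-3)) = (-10*(-10) + ((-5 + 6) - 2)²)*((7 - 5)*(-3)) = (100 + (1 - 2)²)*(2*(-3)) = (100 + (-1)²)*(-6) = (100 + 1)*(-6) = 101*(-6) = -606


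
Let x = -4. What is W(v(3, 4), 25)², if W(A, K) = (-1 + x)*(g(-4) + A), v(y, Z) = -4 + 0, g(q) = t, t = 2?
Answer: 100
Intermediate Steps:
g(q) = 2
v(y, Z) = -4
W(A, K) = -10 - 5*A (W(A, K) = (-1 - 4)*(2 + A) = -5*(2 + A) = -10 - 5*A)
W(v(3, 4), 25)² = (-10 - 5*(-4))² = (-10 + 20)² = 10² = 100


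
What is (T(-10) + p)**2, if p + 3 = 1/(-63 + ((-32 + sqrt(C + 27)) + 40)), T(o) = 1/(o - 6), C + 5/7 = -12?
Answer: 43167133457/4548153600 + 207767*sqrt(7)/71064900 ≈ 9.4989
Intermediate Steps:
C = -89/7 (C = -5/7 - 12 = -89/7 ≈ -12.714)
T(o) = 1/(-6 + o)
p = -3 + 1/(-55 + 10*sqrt(7)/7) (p = -3 + 1/(-63 + ((-32 + sqrt(-89/7 + 27)) + 40)) = -3 + 1/(-63 + ((-32 + sqrt(100/7)) + 40)) = -3 + 1/(-63 + ((-32 + 10*sqrt(7)/7) + 40)) = -3 + 1/(-63 + (8 + 10*sqrt(7)/7)) = -3 + 1/(-55 + 10*sqrt(7)/7) ≈ -3.0195)
(T(-10) + p)**2 = (1/(-6 - 10) + (-12722/4215 - 2*sqrt(7)/4215))**2 = (1/(-16) + (-12722/4215 - 2*sqrt(7)/4215))**2 = (-1/16 + (-12722/4215 - 2*sqrt(7)/4215))**2 = (-207767/67440 - 2*sqrt(7)/4215)**2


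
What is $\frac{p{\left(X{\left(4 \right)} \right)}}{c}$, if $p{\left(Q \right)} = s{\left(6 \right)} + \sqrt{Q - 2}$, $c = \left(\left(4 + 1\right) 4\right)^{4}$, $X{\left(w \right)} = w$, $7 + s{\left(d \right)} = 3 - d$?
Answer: $- \frac{1}{16000} + \frac{\sqrt{2}}{160000} \approx -5.3661 \cdot 10^{-5}$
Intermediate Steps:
$s{\left(d \right)} = -4 - d$ ($s{\left(d \right)} = -7 - \left(-3 + d\right) = -4 - d$)
$c = 160000$ ($c = \left(5 \cdot 4\right)^{4} = 20^{4} = 160000$)
$p{\left(Q \right)} = -10 + \sqrt{-2 + Q}$ ($p{\left(Q \right)} = \left(-4 - 6\right) + \sqrt{Q - 2} = \left(-4 - 6\right) + \sqrt{-2 + Q} = -10 + \sqrt{-2 + Q}$)
$\frac{p{\left(X{\left(4 \right)} \right)}}{c} = \frac{-10 + \sqrt{-2 + 4}}{160000} = \left(-10 + \sqrt{2}\right) \frac{1}{160000} = - \frac{1}{16000} + \frac{\sqrt{2}}{160000}$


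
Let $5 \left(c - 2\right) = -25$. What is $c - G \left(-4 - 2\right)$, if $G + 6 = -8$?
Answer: $-87$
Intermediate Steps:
$G = -14$ ($G = -6 - 8 = -14$)
$c = -3$ ($c = 2 + \frac{1}{5} \left(-25\right) = 2 - 5 = -3$)
$c - G \left(-4 - 2\right) = -3 - - 14 \left(-4 - 2\right) = -3 - \left(-14\right) \left(-6\right) = -3 - 84 = -87$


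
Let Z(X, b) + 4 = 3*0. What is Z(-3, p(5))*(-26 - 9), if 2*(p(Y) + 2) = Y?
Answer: 140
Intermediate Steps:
p(Y) = -2 + Y/2
Z(X, b) = -4 (Z(X, b) = -4 + 3*0 = -4 + 0 = -4)
Z(-3, p(5))*(-26 - 9) = -4*(-26 - 9) = -4*(-35) = 140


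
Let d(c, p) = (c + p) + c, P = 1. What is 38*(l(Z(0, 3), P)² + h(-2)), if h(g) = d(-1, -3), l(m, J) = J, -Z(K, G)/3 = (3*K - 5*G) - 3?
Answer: -152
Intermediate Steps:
Z(K, G) = 9 - 9*K + 15*G (Z(K, G) = -3*((3*K - 5*G) - 3) = -3*((-5*G + 3*K) - 3) = -3*(-3 - 5*G + 3*K) = 9 - 9*K + 15*G)
d(c, p) = p + 2*c
h(g) = -5 (h(g) = -3 + 2*(-1) = -3 - 2 = -5)
38*(l(Z(0, 3), P)² + h(-2)) = 38*(1² - 5) = 38*(1 - 5) = 38*(-4) = -152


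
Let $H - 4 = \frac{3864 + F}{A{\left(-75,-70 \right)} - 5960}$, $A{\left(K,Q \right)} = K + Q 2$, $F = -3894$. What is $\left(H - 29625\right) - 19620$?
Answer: $- \frac{60812629}{1235} \approx -49241.0$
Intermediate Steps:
$A{\left(K,Q \right)} = K + 2 Q$
$H = \frac{4946}{1235}$ ($H = 4 + \frac{3864 - 3894}{\left(-75 + 2 \left(-70\right)\right) - 5960} = 4 - \frac{30}{\left(-75 - 140\right) - 5960} = 4 - \frac{30}{-215 - 5960} = 4 - \frac{30}{-6175} = 4 - - \frac{6}{1235} = 4 + \frac{6}{1235} = \frac{4946}{1235} \approx 4.0049$)
$\left(H - 29625\right) - 19620 = \left(\frac{4946}{1235} - 29625\right) - 19620 = - \frac{36581929}{1235} - 19620 = - \frac{60812629}{1235}$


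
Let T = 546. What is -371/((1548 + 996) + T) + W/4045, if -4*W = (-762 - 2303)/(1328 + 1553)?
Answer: -1728453833/14403905220 ≈ -0.12000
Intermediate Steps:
W = 3065/11524 (W = -(-762 - 2303)/(4*(1328 + 1553)) = -(-3065)/(4*2881) = -¼*(-3065/2881) = 3065/11524 ≈ 0.26597)
-371/((1548 + 996) + T) + W/4045 = -371/((1548 + 996) + 546) + (3065/11524)/4045 = -371/(2544 + 546) + (3065/11524)*(1/4045) = -371/3090 + 613/9322916 = -1728453833/14403905220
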